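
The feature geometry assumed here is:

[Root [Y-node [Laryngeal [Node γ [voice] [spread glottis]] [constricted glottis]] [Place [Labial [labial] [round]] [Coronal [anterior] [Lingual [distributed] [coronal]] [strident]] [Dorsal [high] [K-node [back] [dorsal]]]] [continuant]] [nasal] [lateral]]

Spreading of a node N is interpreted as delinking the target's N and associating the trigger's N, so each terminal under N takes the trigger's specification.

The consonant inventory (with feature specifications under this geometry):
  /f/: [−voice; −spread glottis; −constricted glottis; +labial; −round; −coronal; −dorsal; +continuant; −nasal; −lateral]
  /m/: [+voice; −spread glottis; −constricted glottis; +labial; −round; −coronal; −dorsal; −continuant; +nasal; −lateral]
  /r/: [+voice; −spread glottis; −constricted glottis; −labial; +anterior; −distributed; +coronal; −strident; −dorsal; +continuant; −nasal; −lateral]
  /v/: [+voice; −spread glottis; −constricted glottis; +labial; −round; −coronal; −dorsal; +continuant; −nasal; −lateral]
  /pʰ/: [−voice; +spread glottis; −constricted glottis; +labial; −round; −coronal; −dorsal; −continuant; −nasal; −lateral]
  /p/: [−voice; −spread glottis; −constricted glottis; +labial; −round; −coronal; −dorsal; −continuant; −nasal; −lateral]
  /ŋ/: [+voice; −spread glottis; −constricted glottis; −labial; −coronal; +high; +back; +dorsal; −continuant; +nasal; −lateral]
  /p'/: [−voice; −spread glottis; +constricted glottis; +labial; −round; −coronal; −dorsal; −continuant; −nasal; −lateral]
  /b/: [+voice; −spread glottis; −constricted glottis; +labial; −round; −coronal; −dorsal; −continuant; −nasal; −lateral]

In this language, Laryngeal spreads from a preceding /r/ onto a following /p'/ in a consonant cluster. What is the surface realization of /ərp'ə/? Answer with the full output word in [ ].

[ərbə]

The Laryngeal node dominates the terminals [voice], [spread glottis], [constricted glottis].
The target acquires /r/'s values for everything under Laryngeal — [+voice], [−spread glottis], [−constricted glottis] — while keeping its own [labial], [round], [coronal], ….
The resulting bundle matches /b/ in the inventory; substituting it for /p'/ gives [ərbə].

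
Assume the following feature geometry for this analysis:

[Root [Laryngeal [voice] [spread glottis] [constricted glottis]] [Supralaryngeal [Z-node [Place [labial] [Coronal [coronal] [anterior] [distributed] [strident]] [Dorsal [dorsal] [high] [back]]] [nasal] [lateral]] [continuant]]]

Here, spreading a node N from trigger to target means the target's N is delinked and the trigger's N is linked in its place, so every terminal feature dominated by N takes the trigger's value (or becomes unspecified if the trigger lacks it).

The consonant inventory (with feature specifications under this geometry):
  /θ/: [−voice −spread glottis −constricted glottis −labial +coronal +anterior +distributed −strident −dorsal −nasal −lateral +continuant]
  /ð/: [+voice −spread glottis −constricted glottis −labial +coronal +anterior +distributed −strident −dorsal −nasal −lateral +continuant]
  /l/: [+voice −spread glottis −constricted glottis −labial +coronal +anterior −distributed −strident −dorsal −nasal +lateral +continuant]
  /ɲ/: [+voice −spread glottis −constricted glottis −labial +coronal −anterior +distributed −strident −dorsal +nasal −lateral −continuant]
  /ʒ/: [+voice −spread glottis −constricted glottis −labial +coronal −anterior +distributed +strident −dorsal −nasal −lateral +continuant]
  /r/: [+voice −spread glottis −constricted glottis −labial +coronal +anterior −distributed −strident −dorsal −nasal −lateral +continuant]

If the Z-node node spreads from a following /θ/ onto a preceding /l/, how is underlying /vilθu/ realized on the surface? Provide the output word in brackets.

Terminals under Z-node in this geometry: [labial], [coronal], [anterior], [distributed], [strident], [dorsal], [high], [back], [nasal], [lateral].
After delinking /l/'s Z-node and linking /θ/'s, the affected terminals become [−labial], [+coronal], [+anterior], [+distributed], [−strident], [−dorsal], [−nasal], [−lateral]; [voice], [spread glottis], [constricted glottis], … (outside Z-node) are retained from /l/.
The resulting bundle matches /ð/ in the inventory; substituting it for /l/ gives [viðθu].

[viðθu]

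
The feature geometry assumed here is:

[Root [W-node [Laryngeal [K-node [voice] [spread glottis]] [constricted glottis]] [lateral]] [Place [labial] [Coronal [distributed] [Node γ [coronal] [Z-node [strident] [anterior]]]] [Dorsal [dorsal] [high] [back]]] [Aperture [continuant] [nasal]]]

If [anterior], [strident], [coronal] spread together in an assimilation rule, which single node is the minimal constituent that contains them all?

Node γ

[anterior] is immediately dominated by Z-node.
[strident] is immediately dominated by Z-node.
[coronal] is immediately dominated by Node γ.
The listed terminals split across distinct daughters of Node γ, so Node γ itself is the smallest node containing them all.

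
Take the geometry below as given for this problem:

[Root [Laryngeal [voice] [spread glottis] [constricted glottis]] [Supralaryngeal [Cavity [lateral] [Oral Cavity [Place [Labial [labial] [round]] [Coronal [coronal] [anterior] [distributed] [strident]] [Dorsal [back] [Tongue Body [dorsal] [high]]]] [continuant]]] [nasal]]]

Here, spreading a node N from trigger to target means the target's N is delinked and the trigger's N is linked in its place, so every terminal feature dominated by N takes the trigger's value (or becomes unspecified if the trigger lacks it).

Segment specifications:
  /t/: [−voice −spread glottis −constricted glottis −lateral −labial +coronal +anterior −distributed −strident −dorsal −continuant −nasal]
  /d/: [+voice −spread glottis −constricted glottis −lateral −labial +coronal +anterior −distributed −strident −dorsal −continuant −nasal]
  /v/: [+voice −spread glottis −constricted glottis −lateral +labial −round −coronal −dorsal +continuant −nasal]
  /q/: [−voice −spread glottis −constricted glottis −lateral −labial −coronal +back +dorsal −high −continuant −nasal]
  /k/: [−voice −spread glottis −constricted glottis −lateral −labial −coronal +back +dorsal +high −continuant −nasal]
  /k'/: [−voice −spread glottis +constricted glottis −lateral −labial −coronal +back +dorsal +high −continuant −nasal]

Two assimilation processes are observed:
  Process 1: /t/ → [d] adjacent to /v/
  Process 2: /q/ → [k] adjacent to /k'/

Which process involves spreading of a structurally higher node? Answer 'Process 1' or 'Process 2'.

In Process 1, [voice] changes, so the minimal spreading node is [voice] at depth 2.
Process 2: the feature that changes is [high]; the minimal node is [high] (depth 7).
[voice] is closer to Root than [high], so Process 1 spreads the higher node.

Process 1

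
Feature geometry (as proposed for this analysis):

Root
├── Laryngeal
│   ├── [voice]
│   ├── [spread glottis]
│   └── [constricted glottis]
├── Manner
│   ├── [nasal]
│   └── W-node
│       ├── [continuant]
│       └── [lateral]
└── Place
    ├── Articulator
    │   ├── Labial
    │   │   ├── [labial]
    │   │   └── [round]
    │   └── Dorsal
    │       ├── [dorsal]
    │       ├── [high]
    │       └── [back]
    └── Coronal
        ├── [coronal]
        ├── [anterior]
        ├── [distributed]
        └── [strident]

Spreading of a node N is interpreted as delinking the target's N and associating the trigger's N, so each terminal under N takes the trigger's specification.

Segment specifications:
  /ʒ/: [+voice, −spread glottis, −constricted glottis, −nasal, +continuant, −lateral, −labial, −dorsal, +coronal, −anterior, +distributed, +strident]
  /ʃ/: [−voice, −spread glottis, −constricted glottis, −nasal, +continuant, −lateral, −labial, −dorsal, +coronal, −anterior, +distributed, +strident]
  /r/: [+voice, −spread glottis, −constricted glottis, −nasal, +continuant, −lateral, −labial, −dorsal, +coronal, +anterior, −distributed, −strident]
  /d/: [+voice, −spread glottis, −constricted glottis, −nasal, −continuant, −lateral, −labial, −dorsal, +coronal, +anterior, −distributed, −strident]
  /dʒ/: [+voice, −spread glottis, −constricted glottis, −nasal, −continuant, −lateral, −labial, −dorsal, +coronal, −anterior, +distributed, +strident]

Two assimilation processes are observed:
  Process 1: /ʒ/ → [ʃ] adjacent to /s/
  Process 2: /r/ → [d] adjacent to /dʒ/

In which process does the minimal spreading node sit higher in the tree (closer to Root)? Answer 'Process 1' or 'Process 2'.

Process 1

In Process 1, [voice] changes, so the minimal spreading node is [voice] at depth 2.
In Process 2, [continuant] changes, so the minimal spreading node is [continuant] at depth 3.
[voice] is closer to Root than [continuant], so Process 1 spreads the higher node.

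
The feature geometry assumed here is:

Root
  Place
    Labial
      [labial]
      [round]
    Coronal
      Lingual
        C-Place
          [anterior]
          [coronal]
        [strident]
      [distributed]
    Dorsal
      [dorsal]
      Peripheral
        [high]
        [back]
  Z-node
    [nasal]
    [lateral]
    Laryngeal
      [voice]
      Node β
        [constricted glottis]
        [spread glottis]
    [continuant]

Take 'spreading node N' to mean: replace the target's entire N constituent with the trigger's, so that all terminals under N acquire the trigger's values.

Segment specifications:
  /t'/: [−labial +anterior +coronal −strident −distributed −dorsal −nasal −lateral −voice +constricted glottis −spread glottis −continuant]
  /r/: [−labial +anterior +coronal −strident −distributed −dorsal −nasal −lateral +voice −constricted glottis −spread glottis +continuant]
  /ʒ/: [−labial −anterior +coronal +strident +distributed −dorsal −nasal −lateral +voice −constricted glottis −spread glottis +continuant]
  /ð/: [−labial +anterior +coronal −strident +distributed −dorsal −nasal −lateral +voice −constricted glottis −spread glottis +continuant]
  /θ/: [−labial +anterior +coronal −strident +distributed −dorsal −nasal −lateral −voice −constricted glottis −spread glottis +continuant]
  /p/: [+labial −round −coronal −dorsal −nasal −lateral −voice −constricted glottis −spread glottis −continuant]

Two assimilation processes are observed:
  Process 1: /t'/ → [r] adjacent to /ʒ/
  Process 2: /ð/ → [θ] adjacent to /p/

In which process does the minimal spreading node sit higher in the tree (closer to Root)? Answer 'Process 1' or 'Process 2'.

Process 1

In Process 1, [voice], [constricted glottis], [continuant] change, so the minimal spreading node is Z-node at depth 1.
Process 2: the feature that changes is [voice]; the minimal node is [voice] (depth 3).
Z-node (depth 1) sits above [voice] (depth 3), making Process 1 the one with the higher spreading node.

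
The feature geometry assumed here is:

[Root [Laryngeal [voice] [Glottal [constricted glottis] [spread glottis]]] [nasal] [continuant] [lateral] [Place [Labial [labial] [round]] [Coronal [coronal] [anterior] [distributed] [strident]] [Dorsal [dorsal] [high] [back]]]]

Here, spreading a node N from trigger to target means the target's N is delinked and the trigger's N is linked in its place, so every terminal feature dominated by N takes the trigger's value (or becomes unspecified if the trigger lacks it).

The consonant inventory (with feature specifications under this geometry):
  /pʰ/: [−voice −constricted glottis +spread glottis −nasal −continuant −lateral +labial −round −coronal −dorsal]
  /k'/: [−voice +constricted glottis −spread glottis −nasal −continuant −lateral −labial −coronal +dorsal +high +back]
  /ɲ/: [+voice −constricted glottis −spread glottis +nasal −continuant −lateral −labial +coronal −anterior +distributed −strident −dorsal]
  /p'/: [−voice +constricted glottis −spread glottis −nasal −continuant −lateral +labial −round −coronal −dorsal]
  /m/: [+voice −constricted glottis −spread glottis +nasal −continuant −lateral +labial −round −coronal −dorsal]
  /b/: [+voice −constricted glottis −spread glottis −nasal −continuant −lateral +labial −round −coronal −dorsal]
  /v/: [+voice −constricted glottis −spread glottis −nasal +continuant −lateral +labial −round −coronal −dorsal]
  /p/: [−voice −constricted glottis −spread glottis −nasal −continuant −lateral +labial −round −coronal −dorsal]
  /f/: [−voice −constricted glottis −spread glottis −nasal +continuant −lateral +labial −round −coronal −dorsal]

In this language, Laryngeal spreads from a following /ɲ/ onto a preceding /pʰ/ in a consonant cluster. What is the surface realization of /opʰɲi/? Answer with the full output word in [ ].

Laryngeal immediately or transitively dominates [voice], [constricted glottis], [spread glottis].
After delinking /pʰ/'s Laryngeal and linking /ɲ/'s, the affected terminals become [+voice], [−constricted glottis], [−spread glottis]; [nasal], [continuant], [lateral], … (outside Laryngeal) are retained from /pʰ/.
This feature bundle is that of [b], so /opʰɲi/ surfaces as [obɲi].

[obɲi]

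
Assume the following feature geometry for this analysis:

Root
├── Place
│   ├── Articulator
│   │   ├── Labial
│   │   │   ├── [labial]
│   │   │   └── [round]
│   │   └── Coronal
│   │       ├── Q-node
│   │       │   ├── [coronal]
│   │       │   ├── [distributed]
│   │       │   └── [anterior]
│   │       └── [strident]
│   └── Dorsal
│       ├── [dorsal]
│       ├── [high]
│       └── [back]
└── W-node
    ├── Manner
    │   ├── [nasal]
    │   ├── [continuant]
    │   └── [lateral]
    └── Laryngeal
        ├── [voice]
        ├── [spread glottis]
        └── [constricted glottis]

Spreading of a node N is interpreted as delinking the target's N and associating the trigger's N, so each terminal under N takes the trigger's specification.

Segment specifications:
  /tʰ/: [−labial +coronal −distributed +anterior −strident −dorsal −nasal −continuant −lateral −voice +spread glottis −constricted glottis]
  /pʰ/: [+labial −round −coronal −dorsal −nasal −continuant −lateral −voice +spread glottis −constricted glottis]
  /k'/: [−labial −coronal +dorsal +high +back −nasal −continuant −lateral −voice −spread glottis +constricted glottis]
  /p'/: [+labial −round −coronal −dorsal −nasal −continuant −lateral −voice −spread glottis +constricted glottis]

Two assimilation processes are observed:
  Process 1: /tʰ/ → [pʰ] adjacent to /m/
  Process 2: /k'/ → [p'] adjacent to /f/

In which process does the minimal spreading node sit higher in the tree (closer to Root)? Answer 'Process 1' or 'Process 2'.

Process 1 alters [labial], [round], [coronal], [anterior], [distributed], [strident]; the lowest common ancestor is Articulator (depth 2 from Root).
Process 2 alters [labial], [round], [dorsal], [high], [back]; the lowest common ancestor is Place (depth 1 from Root).
Depth 1 < depth 2; Process 2 involves the structurally higher constituent Place.

Process 2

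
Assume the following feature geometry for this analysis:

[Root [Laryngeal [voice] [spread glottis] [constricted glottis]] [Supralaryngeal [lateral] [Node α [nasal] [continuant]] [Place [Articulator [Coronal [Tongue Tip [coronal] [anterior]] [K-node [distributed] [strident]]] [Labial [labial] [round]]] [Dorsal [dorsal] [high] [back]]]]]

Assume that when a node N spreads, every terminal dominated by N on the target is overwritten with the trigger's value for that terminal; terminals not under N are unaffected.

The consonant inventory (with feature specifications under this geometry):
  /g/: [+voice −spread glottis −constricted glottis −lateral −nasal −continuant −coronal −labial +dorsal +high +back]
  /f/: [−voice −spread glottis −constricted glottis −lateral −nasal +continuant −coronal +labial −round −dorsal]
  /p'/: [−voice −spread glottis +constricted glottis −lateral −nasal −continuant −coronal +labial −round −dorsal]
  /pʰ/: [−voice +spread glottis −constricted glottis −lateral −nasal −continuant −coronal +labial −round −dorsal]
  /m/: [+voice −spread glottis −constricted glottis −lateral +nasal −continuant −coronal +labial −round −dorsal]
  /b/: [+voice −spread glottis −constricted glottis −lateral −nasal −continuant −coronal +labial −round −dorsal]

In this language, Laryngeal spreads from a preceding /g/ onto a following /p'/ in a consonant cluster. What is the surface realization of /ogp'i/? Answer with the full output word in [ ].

The Laryngeal node dominates the terminals [voice], [spread glottis], [constricted glottis].
Spreading Laryngeal from /g/ onto /p'/ replaces those values with /g/'s: [+voice], [−spread glottis], [−constricted glottis]. Features outside Laryngeal ([lateral], [nasal], [continuant], …) stay as in /p'/.
Among the inventory, only /b/ has exactly this specification, giving the surface form [ogbi].

[ogbi]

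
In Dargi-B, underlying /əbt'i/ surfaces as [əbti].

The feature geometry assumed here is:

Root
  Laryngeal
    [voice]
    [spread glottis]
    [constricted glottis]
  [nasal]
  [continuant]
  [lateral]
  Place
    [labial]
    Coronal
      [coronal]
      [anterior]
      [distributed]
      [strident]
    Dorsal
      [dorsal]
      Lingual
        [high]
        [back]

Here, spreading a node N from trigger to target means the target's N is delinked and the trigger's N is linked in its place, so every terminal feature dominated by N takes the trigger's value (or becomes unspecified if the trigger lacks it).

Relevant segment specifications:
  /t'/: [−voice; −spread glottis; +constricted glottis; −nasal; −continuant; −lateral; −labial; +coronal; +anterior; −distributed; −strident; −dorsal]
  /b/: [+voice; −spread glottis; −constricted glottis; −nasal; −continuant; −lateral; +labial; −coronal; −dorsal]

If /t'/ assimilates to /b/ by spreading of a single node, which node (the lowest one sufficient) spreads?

[constricted glottis]

Comparing /t'/ with its surface form [t], the only feature that changes is [constricted glottis].
Since just one terminal is affected and it takes /b/'s value, spreading the terminal [constricted glottis] alone is sufficient and minimal.
[voice] — on which /b/ differs from /t'/ — is unchanged, so neither Laryngeal nor anything higher can have spread; the constituent is no larger than [constricted glottis].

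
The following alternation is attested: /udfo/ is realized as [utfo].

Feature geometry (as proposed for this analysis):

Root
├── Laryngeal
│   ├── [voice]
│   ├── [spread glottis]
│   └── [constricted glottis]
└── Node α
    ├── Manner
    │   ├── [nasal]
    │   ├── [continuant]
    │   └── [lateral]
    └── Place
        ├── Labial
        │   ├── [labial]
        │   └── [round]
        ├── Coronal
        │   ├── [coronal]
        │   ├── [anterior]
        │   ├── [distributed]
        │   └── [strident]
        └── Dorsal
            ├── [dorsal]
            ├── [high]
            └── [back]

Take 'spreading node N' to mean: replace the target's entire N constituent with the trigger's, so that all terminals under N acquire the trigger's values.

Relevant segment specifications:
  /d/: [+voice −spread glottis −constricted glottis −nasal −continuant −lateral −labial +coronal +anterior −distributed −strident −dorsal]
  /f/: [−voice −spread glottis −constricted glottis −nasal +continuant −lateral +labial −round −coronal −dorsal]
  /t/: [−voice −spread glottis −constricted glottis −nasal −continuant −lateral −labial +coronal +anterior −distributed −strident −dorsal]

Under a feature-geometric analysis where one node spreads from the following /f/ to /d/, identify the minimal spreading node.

/d/ and [t] differ in [voice]; every other specified feature is identical.
With a single altered terminal, the smallest constituent that could spread is that terminal — [voice].
Features on which the two segments disagree outside [voice], such as [labial], [continuant], are unchanged — nothing dominating them spread, and [voice] is the minimal sufficient constituent.

[voice]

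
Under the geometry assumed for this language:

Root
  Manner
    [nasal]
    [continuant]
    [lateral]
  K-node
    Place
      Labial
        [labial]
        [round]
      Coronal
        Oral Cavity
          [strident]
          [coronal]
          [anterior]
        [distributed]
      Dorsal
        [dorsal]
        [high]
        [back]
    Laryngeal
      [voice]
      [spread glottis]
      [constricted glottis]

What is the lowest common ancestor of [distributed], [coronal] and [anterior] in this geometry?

Coronal

[distributed] is immediately dominated by Coronal.
[coronal] is immediately dominated by Oral Cavity.
[anterior] is immediately dominated by Oral Cavity.
Coronal is the lowest common ancestor — every listed feature sits under it, and no single subconstituent of Coronal covers them all.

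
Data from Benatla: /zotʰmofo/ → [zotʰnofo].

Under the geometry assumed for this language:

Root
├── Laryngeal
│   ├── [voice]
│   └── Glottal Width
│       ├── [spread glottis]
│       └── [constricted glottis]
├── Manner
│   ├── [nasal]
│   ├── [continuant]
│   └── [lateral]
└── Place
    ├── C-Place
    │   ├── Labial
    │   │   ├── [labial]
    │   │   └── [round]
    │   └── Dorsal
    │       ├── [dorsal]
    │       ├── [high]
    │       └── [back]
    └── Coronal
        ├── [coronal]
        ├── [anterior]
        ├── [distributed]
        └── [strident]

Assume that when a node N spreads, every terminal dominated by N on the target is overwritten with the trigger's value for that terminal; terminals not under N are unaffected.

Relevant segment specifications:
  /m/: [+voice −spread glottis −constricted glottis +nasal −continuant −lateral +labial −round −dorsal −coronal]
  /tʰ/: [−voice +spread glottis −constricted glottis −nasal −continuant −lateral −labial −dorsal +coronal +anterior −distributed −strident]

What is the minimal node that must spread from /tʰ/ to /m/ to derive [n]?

/m/ and [n] differ in [labial], [round], [coronal], [anterior], [distributed], [strident]; every other specified feature is identical.
The smallest constituent containing every changed terminal is Place — each of its daughters lacks at least one of the affected features.
Spreading Place from /tʰ/ overwrites each of those terminals with /tʰ/'s values, yielding exactly [n].
Had Root spread, [nasal], [spread glottis] would have taken /tʰ/'s values; they stay as in /m/, confirming the spreading constituent is exactly Place.

Place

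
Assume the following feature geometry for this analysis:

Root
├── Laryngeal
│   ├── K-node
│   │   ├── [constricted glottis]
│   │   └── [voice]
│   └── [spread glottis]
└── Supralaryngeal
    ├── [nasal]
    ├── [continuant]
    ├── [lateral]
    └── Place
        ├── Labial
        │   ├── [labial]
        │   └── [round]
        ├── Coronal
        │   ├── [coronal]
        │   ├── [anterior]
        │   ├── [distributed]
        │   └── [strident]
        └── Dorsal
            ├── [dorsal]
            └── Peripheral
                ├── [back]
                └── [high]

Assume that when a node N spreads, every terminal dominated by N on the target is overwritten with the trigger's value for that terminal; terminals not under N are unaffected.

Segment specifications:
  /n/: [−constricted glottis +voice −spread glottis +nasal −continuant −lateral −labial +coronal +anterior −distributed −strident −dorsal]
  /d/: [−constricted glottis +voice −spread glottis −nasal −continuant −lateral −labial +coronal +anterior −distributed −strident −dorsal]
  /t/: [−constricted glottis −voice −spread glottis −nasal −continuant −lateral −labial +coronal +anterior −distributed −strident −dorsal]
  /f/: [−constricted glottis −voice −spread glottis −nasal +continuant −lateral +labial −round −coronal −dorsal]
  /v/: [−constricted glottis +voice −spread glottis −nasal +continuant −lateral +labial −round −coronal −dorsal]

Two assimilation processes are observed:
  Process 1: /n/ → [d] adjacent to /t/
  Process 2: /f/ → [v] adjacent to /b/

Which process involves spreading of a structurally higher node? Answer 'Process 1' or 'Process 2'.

In Process 1, [nasal] changes, so the minimal spreading node is [nasal] at depth 2.
Process 2: the feature that changes is [voice]; the minimal node is [voice] (depth 3).
Depth 2 < depth 3; Process 1 involves the structurally higher constituent [nasal].

Process 1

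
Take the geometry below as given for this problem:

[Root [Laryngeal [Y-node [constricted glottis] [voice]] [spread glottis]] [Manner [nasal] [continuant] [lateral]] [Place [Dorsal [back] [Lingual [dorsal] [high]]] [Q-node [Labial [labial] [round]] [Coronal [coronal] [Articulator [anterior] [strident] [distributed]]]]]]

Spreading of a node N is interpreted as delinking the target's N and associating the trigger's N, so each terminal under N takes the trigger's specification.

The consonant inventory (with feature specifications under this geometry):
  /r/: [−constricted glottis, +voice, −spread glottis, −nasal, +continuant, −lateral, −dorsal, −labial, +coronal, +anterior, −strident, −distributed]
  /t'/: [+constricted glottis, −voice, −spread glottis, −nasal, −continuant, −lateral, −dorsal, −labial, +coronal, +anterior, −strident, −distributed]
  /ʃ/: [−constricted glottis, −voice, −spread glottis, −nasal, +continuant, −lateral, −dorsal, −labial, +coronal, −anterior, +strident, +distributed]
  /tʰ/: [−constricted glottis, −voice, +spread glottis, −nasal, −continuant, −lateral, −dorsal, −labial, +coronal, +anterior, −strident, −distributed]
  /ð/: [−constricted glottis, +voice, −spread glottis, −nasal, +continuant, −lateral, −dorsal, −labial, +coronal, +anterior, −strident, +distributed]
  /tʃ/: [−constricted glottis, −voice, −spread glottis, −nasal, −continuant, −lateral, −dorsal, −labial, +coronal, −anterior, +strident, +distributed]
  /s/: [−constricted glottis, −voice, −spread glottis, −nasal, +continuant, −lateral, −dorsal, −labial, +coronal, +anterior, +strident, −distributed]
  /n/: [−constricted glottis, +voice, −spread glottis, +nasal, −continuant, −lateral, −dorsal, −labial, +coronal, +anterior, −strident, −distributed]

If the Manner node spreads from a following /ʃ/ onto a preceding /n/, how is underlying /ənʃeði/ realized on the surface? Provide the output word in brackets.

Terminals under Manner in this geometry: [nasal], [continuant], [lateral].
After delinking /n/'s Manner and linking /ʃ/'s, the affected terminals become [−nasal], [+continuant], [−lateral]; [constricted glottis], [voice], [spread glottis], … (outside Manner) are retained from /n/.
Among the inventory, only /r/ has exactly this specification, giving the surface form [ərʃeði].

[ərʃeði]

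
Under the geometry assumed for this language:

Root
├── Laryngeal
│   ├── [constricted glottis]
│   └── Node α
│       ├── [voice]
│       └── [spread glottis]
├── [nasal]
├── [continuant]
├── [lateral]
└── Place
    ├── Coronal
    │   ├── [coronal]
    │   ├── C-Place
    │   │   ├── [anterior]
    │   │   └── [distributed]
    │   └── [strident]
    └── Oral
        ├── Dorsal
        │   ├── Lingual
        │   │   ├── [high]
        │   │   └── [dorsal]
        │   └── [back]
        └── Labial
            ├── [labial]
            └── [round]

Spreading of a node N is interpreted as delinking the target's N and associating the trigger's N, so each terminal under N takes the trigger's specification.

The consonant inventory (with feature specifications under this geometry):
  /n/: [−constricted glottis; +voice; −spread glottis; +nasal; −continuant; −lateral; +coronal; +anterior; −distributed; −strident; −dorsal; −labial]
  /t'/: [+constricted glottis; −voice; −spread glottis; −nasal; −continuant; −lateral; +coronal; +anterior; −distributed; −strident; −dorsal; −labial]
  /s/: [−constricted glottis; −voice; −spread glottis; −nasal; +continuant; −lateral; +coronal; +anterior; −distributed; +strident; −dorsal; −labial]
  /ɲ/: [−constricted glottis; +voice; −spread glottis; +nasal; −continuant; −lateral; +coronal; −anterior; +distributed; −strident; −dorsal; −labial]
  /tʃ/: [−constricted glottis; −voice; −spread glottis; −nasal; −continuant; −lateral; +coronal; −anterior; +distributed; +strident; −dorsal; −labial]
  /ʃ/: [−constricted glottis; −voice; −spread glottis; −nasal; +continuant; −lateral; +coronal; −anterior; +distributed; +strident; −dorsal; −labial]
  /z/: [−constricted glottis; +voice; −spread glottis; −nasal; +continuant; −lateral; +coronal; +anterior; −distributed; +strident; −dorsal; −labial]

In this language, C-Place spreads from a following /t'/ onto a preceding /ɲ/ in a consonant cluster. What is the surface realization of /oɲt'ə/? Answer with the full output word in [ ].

[ont'ə]

Terminals under C-Place in this geometry: [anterior], [distributed].
The target acquires /t'/'s values for everything under C-Place — [+anterior], [−distributed] — while keeping its own [constricted glottis], [voice], [spread glottis], ….
Among the inventory, only /n/ has exactly this specification, giving the surface form [ont'ə].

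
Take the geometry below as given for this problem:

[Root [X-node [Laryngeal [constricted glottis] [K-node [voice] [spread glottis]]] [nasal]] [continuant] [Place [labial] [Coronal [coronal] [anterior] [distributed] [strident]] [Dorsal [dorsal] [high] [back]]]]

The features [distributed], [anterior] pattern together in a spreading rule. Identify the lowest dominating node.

[distributed]: Root → Place → Coronal → [distributed].
[anterior] lies under Coronal (below Place).
The lowest node appearing on every path is Coronal; each proper daughter of Coronal fails to dominate at least one of the listed features.

Coronal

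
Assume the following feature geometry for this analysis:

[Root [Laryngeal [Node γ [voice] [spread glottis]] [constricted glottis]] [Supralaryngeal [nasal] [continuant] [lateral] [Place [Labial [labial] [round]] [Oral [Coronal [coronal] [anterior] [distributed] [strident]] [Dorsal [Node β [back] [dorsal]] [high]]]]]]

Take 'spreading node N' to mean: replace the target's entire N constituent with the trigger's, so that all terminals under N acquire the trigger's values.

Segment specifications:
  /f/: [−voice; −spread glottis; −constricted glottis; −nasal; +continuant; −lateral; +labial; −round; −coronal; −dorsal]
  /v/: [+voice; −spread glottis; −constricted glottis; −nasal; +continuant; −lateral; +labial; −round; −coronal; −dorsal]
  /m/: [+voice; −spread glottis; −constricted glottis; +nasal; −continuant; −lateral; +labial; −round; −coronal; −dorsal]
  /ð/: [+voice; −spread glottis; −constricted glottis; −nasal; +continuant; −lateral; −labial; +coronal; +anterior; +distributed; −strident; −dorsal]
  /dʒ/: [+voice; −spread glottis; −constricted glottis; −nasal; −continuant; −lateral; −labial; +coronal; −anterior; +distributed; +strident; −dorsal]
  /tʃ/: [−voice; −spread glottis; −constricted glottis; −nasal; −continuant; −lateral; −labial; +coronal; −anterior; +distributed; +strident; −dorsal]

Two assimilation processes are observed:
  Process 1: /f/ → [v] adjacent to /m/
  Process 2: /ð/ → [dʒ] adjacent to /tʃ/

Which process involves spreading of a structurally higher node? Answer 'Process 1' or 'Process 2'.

Process 2

Process 1 alters [voice]; the lowest dominating node is [voice] (depth 3 from Root).
In Process 2, [continuant], [anterior], [strident] change, so the minimal spreading node is Supralaryngeal at depth 1.
Depth 1 < depth 3; Process 2 involves the structurally higher constituent Supralaryngeal.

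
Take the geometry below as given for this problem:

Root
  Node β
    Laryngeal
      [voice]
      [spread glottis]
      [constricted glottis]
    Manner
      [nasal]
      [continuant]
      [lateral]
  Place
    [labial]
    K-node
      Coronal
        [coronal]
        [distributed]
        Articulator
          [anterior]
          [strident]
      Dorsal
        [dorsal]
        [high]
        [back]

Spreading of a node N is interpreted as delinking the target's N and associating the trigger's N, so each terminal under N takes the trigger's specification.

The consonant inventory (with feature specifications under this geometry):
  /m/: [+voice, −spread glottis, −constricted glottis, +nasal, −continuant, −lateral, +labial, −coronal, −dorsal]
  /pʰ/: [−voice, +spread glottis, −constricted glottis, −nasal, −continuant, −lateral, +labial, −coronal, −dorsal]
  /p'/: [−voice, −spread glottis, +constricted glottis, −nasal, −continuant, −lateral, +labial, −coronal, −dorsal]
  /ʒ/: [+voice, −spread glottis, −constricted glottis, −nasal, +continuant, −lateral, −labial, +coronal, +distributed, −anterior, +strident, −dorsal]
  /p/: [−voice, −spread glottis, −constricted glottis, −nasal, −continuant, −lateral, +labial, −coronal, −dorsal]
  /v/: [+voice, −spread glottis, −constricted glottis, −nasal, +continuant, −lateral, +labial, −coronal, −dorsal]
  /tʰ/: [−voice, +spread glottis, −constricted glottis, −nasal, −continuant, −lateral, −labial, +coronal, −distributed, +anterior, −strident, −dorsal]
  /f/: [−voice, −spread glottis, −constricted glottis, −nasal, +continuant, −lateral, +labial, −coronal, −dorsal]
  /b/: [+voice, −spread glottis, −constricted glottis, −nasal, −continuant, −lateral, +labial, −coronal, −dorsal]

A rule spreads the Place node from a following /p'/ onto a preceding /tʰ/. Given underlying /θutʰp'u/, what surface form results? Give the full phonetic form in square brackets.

Terminals under Place in this geometry: [labial], [coronal], [distributed], [anterior], [strident], [dorsal], [high], [back].
The target acquires /p'/'s values for everything under Place — [+labial], [−coronal], [−dorsal] — while keeping its own [voice], [spread glottis], [constricted glottis], ….
This feature bundle is that of [pʰ], so /θutʰp'u/ surfaces as [θupʰp'u].

[θupʰp'u]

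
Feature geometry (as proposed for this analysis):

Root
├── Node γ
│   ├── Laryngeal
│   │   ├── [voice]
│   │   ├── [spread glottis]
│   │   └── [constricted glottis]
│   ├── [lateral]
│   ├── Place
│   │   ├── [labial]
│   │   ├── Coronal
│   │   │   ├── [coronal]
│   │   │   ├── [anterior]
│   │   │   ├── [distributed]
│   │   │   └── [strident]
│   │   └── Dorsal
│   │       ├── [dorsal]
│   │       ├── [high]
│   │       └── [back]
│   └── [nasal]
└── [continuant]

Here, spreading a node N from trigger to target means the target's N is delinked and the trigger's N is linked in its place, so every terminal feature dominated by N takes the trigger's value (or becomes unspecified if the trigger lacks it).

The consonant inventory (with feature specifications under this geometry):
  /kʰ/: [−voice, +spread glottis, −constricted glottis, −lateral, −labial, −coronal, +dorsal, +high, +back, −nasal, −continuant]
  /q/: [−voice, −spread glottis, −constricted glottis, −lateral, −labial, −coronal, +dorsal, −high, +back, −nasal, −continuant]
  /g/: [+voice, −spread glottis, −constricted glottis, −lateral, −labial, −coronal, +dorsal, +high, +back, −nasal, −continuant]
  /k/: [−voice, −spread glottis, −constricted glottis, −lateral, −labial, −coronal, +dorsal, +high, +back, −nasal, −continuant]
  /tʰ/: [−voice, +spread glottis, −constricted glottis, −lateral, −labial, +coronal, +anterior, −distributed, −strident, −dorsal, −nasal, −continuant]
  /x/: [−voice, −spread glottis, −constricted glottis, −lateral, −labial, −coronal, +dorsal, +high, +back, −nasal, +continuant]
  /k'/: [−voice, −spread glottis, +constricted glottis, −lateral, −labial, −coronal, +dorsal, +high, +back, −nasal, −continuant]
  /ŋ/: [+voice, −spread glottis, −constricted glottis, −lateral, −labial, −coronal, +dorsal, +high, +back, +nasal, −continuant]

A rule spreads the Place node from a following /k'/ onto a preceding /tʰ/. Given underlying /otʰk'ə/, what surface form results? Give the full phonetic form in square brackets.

[okʰk'ə]

Place immediately or transitively dominates [labial], [coronal], [anterior], [distributed], [strident], [dorsal], [high], [back].
The target acquires /k'/'s values for everything under Place — [−labial], [−coronal], [+dorsal], [+high], [+back] — while keeping its own [voice], [spread glottis], [constricted glottis], ….
This feature bundle is that of [kʰ], so /otʰk'ə/ surfaces as [okʰk'ə].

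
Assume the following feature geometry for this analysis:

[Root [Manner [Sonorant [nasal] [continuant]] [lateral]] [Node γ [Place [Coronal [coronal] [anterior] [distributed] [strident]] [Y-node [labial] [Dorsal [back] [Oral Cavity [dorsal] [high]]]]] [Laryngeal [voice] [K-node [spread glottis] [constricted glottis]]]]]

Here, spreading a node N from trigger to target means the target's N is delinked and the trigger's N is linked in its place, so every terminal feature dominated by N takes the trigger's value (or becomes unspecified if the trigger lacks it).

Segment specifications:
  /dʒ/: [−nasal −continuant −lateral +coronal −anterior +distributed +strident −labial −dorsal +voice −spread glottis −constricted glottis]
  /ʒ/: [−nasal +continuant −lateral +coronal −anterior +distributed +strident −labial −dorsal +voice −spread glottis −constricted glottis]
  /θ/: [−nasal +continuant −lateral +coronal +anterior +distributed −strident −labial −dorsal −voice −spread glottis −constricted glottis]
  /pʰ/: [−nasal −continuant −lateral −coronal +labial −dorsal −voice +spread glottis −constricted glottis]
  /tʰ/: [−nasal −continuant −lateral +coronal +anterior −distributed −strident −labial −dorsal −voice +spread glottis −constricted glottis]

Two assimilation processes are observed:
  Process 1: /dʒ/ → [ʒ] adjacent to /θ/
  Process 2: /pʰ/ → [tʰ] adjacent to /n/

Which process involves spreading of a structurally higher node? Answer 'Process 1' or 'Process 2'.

In Process 1, [continuant] changes, so the minimal spreading node is [continuant] at depth 3.
In Process 2, [labial], [coronal], [anterior], [distributed], [strident] change, so the minimal spreading node is Place at depth 2.
Place (depth 2) sits above [continuant] (depth 3), making Process 2 the one with the higher spreading node.

Process 2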